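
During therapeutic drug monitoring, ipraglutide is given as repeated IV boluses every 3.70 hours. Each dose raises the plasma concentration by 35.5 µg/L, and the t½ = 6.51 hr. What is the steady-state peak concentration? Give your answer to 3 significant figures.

k = ln 2 / 6.51 = 0.1065 hr⁻¹
Fraction remaining after one interval: e^(−kτ) = e^(−0.1065 × 3.70) = 0.6744
R = 1 / (1 − 0.6744) = 3.071
Css,max = 35.5 × 3.071 ≈ 109 µg/L

109 µg/L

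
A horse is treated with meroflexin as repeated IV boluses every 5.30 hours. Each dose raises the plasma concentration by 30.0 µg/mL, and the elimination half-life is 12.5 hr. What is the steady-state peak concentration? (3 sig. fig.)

118 µg/mL

k = ln 2 / 12.5 = 0.05545 hr⁻¹
Fraction remaining after one interval: e^(−kτ) = e^(−0.05545 × 5.30) = 0.7454
R = 1 / (1 − 0.7454) = 3.927
Css,max = 30.0 × 3.927 ≈ 118 µg/mL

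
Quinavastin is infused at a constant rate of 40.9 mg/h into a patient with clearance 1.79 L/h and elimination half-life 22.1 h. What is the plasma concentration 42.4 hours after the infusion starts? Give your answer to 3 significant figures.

16.8 µg/mL

Css = rate / CL = 40.9 / 1.79 = 22.85 µg/mL
k = ln 2 / 22.1 = 0.03136 h⁻¹
C(t) = Css (1 − e^(−kt)) = 22.85 × (1 − e^(−1.330)) = 22.85 × 0.7355 ≈ 16.8 µg/mL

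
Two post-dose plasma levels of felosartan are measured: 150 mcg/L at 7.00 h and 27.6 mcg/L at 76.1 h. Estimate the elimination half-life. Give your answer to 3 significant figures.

k = ln(C₁/C₂) / (t₂ − t₁) = ln(150/27.6) / (76.1 − 7.00)
  = 1.693 / 69.10 = 0.02450 h⁻¹
t½ = ln 2 / k = ln 2 / 0.02450 ≈ 28.3 hours

28.3 hours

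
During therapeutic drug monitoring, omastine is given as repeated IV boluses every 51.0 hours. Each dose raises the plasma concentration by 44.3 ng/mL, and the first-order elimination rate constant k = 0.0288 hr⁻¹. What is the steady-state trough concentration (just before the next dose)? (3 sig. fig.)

13.2 ng/mL

Fraction remaining after one interval: e^(−kτ) = e^(−0.02880 × 51.0) = 0.2302
R = 1 / (1 − 0.2302) = 1.299
Css,max = 44.3 × 1.299 = 57.55 ng/mL
Css,min = Css,max × e^(−kτ) = 57.55 × 0.2302 ≈ 13.2 ng/mL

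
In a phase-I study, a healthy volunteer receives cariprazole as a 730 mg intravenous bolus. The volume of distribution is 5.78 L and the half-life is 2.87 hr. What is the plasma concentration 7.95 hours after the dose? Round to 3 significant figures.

18.5 mg/L

C₀ = dose / V = 730 / 5.78 = 126.3 mg/L
k = ln 2 / 2.87 = 0.2415 hr⁻¹
C(t) = C₀ e^(−kt) = 126.3 × e^(−0.2415 × 7.95) = 126.3 × e^(−1.920) = 126.3 × 0.1466 ≈ 18.5 mg/L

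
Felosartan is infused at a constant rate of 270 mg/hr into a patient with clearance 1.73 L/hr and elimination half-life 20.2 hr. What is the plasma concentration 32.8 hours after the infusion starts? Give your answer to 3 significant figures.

105 mg/L

Css = rate / CL = 270 / 1.73 = 156.1 mg/L
k = ln 2 / 20.2 = 0.03431 hr⁻¹
C(t) = Css (1 − e^(−kt)) = 156.1 × (1 − e^(−1.126)) = 156.1 × 0.6755 ≈ 105 mg/L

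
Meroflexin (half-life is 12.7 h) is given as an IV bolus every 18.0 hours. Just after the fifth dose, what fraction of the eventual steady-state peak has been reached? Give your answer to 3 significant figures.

0.993

k = ln 2 / 12.7 = 0.05458 h⁻¹
f_n = 1 − e^(−nkτ) = 1 − e^(−5 × 0.05458 × 18.0) = 1 − e^(−4.912) = 1 − 0.007357 ≈ 0.993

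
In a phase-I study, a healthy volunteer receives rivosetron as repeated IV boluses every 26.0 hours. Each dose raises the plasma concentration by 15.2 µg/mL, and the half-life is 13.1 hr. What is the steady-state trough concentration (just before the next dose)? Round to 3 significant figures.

k = ln 2 / 13.1 = 0.05291 hr⁻¹
Fraction remaining after one interval: e^(−kτ) = e^(−0.05291 × 26.0) = 0.2527
R = 1 / (1 − 0.2527) = 1.338
Css,max = 15.2 × 1.338 = 20.34 µg/mL
Css,min = Css,max × e^(−kτ) = 20.34 × 0.2527 ≈ 5.14 µg/mL

5.14 µg/mL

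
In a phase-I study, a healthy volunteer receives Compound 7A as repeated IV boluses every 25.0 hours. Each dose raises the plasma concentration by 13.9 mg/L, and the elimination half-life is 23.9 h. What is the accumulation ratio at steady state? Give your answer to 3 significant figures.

1.94

k = ln 2 / 23.9 = 0.02900 h⁻¹
Fraction remaining after one interval: e^(−kτ) = e^(−0.02900 × 25.0) = 0.4843
R = 1 / (1 − 0.4843) = 1 / 0.5157 ≈ 1.94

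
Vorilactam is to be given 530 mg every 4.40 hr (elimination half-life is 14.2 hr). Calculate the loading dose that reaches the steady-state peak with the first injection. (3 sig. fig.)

2740 mg

k = ln 2 / 14.2 = 0.04881 hr⁻¹
Accumulation ratio R = 1 / (1 − e^(−kτ)) = 1 / (1 − e^(−0.04881×4.40)) = 1 / (1 − 0.8067) = 5.174
Loading dose = maintenance dose × R = 530 × 5.174 ≈ 2740 mg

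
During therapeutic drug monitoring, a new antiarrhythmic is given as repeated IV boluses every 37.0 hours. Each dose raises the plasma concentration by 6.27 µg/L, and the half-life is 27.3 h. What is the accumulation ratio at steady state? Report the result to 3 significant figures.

1.64

k = ln 2 / 27.3 = 0.02539 h⁻¹
Fraction remaining after one interval: e^(−kτ) = e^(−0.02539 × 37.0) = 0.3909
R = 1 / (1 − 0.3909) = 1 / 0.6091 ≈ 1.64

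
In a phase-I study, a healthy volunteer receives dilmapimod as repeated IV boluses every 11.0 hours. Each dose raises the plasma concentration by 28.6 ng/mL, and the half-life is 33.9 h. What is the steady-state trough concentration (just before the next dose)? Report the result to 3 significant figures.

113 ng/mL

k = ln 2 / 33.9 = 0.02045 h⁻¹
Fraction remaining after one interval: e^(−kτ) = e^(−0.02045 × 11.0) = 0.7986
R = 1 / (1 − 0.7986) = 4.965
Css,max = 28.6 × 4.965 = 142.0 ng/mL
Css,min = Css,max × e^(−kτ) = 142.0 × 0.7986 ≈ 113 ng/mL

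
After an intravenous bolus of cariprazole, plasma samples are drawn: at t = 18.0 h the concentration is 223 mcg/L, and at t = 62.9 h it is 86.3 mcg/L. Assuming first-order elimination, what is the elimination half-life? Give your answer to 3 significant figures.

32.8 hours

k = ln(C₁/C₂) / (t₂ − t₁) = ln(223/86.3) / (62.9 − 18.0)
  = 0.9493 / 44.90 = 0.02114 h⁻¹
t½ = ln 2 / k = ln 2 / 0.02114 ≈ 32.8 hours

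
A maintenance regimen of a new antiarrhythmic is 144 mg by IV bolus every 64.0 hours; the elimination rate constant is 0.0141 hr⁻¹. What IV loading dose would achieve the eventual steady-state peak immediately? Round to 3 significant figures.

242 mg

Accumulation ratio R = 1 / (1 − e^(−kτ)) = 1 / (1 − e^(−0.01410×64.0)) = 1 / (1 − 0.4056) = 1.682
Loading dose = maintenance dose × R = 144 × 1.682 ≈ 242 mg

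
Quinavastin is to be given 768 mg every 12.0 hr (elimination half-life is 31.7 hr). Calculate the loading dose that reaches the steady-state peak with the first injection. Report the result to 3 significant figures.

3330 mg

k = ln 2 / 31.7 = 0.02187 hr⁻¹
Accumulation ratio R = 1 / (1 − e^(−kτ)) = 1 / (1 − e^(−0.02187×12.0)) = 1 / (1 − 0.7692) = 4.333
Loading dose = maintenance dose × R = 768 × 4.333 ≈ 3330 mg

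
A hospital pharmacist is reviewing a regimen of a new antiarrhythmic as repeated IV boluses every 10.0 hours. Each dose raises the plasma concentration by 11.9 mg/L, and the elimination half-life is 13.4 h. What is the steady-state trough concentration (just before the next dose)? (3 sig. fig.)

17.6 mg/L

k = ln 2 / 13.4 = 0.05173 h⁻¹
Fraction remaining after one interval: e^(−kτ) = e^(−0.05173 × 10.0) = 0.5961
R = 1 / (1 − 0.5961) = 2.476
Css,max = 11.9 × 2.476 = 29.47 mg/L
Css,min = Css,max × e^(−kτ) = 29.47 × 0.5961 ≈ 17.6 mg/L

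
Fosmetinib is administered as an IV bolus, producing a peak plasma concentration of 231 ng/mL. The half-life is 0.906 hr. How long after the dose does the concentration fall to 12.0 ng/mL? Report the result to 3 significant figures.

k = ln 2 / 0.906 = 0.7651 hr⁻¹
C(t) = C₀ e^(−kt)  ⇒  t = ln(C₀/C) / k
t = ln(231/12.0) / 0.7651 = 2.958 / 0.7651 ≈ 3.87 hours

3.87 hours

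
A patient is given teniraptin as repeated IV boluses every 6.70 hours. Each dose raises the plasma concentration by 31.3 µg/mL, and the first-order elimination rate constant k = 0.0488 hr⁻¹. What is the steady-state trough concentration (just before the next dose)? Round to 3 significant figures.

80.9 µg/mL

Fraction remaining after one interval: e^(−kτ) = e^(−0.04880 × 6.70) = 0.7211
R = 1 / (1 − 0.7211) = 3.586
Css,max = 31.3 × 3.586 = 112.2 µg/mL
Css,min = Css,max × e^(−kτ) = 112.2 × 0.7211 ≈ 80.9 µg/mL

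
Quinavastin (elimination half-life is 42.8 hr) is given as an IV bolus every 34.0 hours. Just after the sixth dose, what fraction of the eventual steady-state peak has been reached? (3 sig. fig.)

k = ln 2 / 42.8 = 0.01620 hr⁻¹
f_n = 1 − e^(−nkτ) = 1 − e^(−6 × 0.01620 × 34.0) = 1 − e^(−3.304) = 1 − 0.03674 ≈ 0.963

0.963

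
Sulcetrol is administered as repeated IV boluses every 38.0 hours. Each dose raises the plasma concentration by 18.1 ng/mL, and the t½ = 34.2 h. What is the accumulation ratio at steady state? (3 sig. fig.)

k = ln 2 / 34.2 = 0.02027 h⁻¹
Fraction remaining after one interval: e^(−kτ) = e^(−0.02027 × 38.0) = 0.4629
R = 1 / (1 − 0.4629) = 1 / 0.5371 ≈ 1.86

1.86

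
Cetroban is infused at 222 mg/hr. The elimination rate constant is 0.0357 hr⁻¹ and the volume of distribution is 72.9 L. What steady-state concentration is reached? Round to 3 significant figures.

85.3 µg/mL

CL = k · V = 0.0357 × 72.9 = 2.603 L/hr
Css = rate / CL = 222 / 2.603 ≈ 85.3 µg/mL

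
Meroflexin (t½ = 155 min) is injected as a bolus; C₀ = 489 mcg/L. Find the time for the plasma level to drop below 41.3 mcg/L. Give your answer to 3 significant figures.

553 minutes

k = ln 2 / 155 = 0.004472 min⁻¹
C(t) = C₀ e^(−kt)  ⇒  t = ln(C₀/C) / k
t = ln(489/41.3) / 0.004472 = 2.471 / 0.004472 ≈ 553 minutes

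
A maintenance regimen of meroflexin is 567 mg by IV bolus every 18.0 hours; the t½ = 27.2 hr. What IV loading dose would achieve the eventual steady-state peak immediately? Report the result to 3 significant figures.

k = ln 2 / 27.2 = 0.02548 hr⁻¹
Accumulation ratio R = 1 / (1 − e^(−kτ)) = 1 / (1 − e^(−0.02548×18.0)) = 1 / (1 − 0.6321) = 2.718
Loading dose = maintenance dose × R = 567 × 2.718 ≈ 1540 mg

1540 mg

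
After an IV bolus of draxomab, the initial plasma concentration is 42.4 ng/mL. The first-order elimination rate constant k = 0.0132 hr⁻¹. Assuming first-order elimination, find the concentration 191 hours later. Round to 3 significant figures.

3.41 ng/mL

C(t) = C₀ e^(−kt) = 42.4 × e^(−0.01320 × 191) = 42.4 × e^(−2.521) = 42.4 × 0.08036 ≈ 3.41 ng/mL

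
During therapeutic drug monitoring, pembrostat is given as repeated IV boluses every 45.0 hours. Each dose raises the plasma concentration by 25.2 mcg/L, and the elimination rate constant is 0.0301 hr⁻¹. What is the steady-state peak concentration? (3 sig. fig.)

34.0 mcg/L

Fraction remaining after one interval: e^(−kτ) = e^(−0.03010 × 45.0) = 0.2581
R = 1 / (1 − 0.2581) = 1.348
Css,max = 25.2 × 1.348 ≈ 34.0 mcg/L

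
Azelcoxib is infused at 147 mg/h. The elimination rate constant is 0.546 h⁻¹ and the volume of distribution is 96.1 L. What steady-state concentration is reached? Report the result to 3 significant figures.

2.80 mg/L

CL = k · V = 0.546 × 96.1 = 52.47 L/h
Css = rate / CL = 147 / 52.47 ≈ 2.80 mg/L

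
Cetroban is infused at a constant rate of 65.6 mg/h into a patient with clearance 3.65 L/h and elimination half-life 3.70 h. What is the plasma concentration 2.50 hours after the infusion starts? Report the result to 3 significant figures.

6.72 µg/mL

Css = rate / CL = 65.6 / 3.65 = 17.97 µg/mL
k = ln 2 / 3.70 = 0.1873 h⁻¹
C(t) = Css (1 − e^(−kt)) = 17.97 × (1 − e^(−0.4683)) = 17.97 × 0.3740 ≈ 6.72 µg/mL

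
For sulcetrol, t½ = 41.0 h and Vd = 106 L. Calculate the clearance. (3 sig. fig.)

k = ln 2 / t½ = ln 2 / 41.0 = 0.01691 h⁻¹
CL = k · V = 0.01691 × 106 ≈ 1.79 L/h

1.79 L/h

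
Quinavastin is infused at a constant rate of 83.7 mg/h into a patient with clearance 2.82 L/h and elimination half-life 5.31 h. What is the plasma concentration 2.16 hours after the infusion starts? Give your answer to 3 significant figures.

7.29 mg/L

Css = rate / CL = 83.7 / 2.82 = 29.68 mg/L
k = ln 2 / 5.31 = 0.1305 h⁻¹
C(t) = Css (1 − e^(−kt)) = 29.68 × (1 − e^(−0.2820)) = 29.68 × 0.2457 ≈ 7.29 mg/L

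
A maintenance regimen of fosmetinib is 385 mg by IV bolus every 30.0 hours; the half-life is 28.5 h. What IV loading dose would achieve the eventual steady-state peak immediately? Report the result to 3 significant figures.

743 mg

k = ln 2 / 28.5 = 0.02432 h⁻¹
Accumulation ratio R = 1 / (1 − e^(−kτ)) = 1 / (1 − e^(−0.02432×30.0)) = 1 / (1 − 0.4821) = 1.931
Loading dose = maintenance dose × R = 385 × 1.931 ≈ 743 mg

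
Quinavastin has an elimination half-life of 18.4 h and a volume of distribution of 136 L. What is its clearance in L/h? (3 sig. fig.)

5.12 L/h

k = ln 2 / t½ = ln 2 / 18.4 = 0.03767 h⁻¹
CL = k · V = 0.03767 × 136 ≈ 5.12 L/h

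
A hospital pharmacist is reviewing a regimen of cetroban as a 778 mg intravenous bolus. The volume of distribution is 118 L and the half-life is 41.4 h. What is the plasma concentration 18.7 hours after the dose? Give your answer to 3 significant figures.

C₀ = dose / V = 778 / 118 = 6.593 µg/mL
k = ln 2 / 41.4 = 0.01674 h⁻¹
C(t) = C₀ e^(−kt) = 6.593 × e^(−0.01674 × 18.7) = 6.593 × e^(−0.3131) = 6.593 × 0.7312 ≈ 4.82 µg/mL

4.82 µg/mL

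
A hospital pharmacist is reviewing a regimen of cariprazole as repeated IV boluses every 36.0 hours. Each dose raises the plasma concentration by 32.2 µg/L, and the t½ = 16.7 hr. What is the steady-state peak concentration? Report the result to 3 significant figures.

41.5 µg/L

k = ln 2 / 16.7 = 0.04151 hr⁻¹
Fraction remaining after one interval: e^(−kτ) = e^(−0.04151 × 36.0) = 0.2244
R = 1 / (1 − 0.2244) = 1.289
Css,max = 32.2 × 1.289 ≈ 41.5 µg/L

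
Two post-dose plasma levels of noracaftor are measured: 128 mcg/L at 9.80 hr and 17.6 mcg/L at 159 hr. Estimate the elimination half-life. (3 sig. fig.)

52.1 hours

k = ln(C₁/C₂) / (t₂ − t₁) = ln(128/17.6) / (159 − 9.80)
  = 1.984 / 149.2 = 0.01330 hr⁻¹
t½ = ln 2 / k = ln 2 / 0.01330 ≈ 52.1 hours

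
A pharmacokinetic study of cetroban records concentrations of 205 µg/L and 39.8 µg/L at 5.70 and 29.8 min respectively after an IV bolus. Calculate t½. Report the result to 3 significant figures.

10.2 minutes

k = ln(C₁/C₂) / (t₂ − t₁) = ln(205/39.8) / (29.8 − 5.70)
  = 1.639 / 24.10 = 0.06801 min⁻¹
t½ = ln 2 / k = ln 2 / 0.06801 ≈ 10.2 minutes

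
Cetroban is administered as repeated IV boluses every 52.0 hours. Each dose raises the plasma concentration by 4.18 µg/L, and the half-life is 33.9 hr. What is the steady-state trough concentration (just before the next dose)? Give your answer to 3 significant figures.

k = ln 2 / 33.9 = 0.02045 hr⁻¹
Fraction remaining after one interval: e^(−kτ) = e^(−0.02045 × 52.0) = 0.3453
R = 1 / (1 − 0.3453) = 1.528
Css,max = 4.18 × 1.528 = 6.385 µg/L
Css,min = Css,max × e^(−kτ) = 6.385 × 0.3453 ≈ 2.20 µg/L

2.20 µg/L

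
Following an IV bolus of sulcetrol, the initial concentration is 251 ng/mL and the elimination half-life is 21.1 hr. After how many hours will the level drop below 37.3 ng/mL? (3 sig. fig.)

58.0 hours

k = ln 2 / 21.1 = 0.03285 hr⁻¹
C(t) = C₀ e^(−kt)  ⇒  t = ln(C₀/C) / k
t = ln(251/37.3) / 0.03285 = 1.906 / 0.03285 ≈ 58.0 hours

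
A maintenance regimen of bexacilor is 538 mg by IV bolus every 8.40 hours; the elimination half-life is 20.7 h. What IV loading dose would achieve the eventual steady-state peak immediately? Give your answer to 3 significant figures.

2190 mg

k = ln 2 / 20.7 = 0.03349 h⁻¹
Accumulation ratio R = 1 / (1 − e^(−kτ)) = 1 / (1 − e^(−0.03349×8.40)) = 1 / (1 − 0.7548) = 4.079
Loading dose = maintenance dose × R = 538 × 4.079 ≈ 2190 mg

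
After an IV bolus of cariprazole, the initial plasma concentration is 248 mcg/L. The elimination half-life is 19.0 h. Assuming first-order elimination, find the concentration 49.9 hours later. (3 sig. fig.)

40.2 mcg/L

k = ln 2 / 19.0 = 0.03648 h⁻¹
49.9 h is 2.626 half-lives, so C = 248 × (1/2)^2.626 = 248 × 0.1620 ≈ 40.2 mcg/L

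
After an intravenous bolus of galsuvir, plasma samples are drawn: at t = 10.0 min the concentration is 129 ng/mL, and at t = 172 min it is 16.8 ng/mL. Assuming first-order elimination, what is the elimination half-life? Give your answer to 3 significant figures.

55.1 minutes

k = ln(C₁/C₂) / (t₂ − t₁) = ln(129/16.8) / (172 − 10.0)
  = 2.038 / 162.0 = 0.01258 min⁻¹
t½ = ln 2 / k = ln 2 / 0.01258 ≈ 55.1 minutes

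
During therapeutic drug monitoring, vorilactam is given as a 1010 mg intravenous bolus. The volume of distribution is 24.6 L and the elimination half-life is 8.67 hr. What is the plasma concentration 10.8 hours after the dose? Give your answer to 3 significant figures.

17.3 mg/L

C₀ = dose / V = 1010 / 24.6 = 41.06 mg/L
k = ln 2 / 8.67 = 0.07995 hr⁻¹
C(t) = C₀ e^(−kt) = 41.06 × e^(−0.07995 × 10.8) = 41.06 × e^(−0.8634) = 41.06 × 0.4217 ≈ 17.3 mg/L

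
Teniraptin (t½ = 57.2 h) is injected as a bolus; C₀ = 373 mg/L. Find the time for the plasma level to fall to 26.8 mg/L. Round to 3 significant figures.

k = ln 2 / 57.2 = 0.01212 h⁻¹
C(t) = C₀ e^(−kt)  ⇒  t = ln(C₀/C) / k
t = ln(373/26.8) / 0.01212 = 2.633 / 0.01212 ≈ 217 hours

217 hours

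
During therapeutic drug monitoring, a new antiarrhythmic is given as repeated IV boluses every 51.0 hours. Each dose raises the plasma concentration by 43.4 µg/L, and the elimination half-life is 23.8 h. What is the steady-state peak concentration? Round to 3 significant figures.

56.1 µg/L

k = ln 2 / 23.8 = 0.02912 h⁻¹
Fraction remaining after one interval: e^(−kτ) = e^(−0.02912 × 51.0) = 0.2264
R = 1 / (1 − 0.2264) = 1.293
Css,max = 43.4 × 1.293 ≈ 56.1 µg/L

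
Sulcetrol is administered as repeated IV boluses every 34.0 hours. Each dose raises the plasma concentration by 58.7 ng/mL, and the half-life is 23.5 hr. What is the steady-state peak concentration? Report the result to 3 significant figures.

92.7 ng/mL

k = ln 2 / 23.5 = 0.02950 hr⁻¹
Fraction remaining after one interval: e^(−kτ) = e^(−0.02950 × 34.0) = 0.3668
R = 1 / (1 − 0.3668) = 1.579
Css,max = 58.7 × 1.579 ≈ 92.7 ng/mL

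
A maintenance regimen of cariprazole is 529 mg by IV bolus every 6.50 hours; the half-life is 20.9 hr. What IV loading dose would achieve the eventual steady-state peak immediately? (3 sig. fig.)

k = ln 2 / 20.9 = 0.03316 hr⁻¹
Accumulation ratio R = 1 / (1 − e^(−kτ)) = 1 / (1 − e^(−0.03316×6.50)) = 1 / (1 − 0.8061) = 5.157
Loading dose = maintenance dose × R = 529 × 5.157 ≈ 2730 mg

2730 mg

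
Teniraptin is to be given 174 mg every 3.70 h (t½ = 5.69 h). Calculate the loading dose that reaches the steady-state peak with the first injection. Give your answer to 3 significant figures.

480 mg

k = ln 2 / 5.69 = 0.1218 h⁻¹
Accumulation ratio R = 1 / (1 − e^(−kτ)) = 1 / (1 − e^(−0.1218×3.70)) = 1 / (1 − 0.6372) = 2.756
Loading dose = maintenance dose × R = 174 × 2.756 ≈ 480 mg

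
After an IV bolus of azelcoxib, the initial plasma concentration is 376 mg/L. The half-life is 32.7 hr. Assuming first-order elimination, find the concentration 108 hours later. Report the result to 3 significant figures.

38.1 mg/L

k = ln 2 / 32.7 = 0.02120 hr⁻¹
C(t) = C₀ e^(−kt) = 376 × e^(−0.02120 × 108) = 376 × e^(−2.289) = 376 × 0.1013 ≈ 38.1 mg/L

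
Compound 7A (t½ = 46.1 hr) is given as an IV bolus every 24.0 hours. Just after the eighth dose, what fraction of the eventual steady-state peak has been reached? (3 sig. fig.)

0.944

k = ln 2 / 46.1 = 0.01504 hr⁻¹
f_n = 1 − e^(−nkτ) = 1 − e^(−8 × 0.01504 × 24.0) = 1 − e^(−2.887) = 1 − 0.05575 ≈ 0.944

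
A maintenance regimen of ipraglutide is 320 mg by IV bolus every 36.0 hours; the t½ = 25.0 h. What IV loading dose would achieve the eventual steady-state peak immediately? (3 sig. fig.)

507 mg

k = ln 2 / 25.0 = 0.02773 h⁻¹
Accumulation ratio R = 1 / (1 − e^(−kτ)) = 1 / (1 − e^(−0.02773×36.0)) = 1 / (1 − 0.3686) = 1.584
Loading dose = maintenance dose × R = 320 × 1.584 ≈ 507 mg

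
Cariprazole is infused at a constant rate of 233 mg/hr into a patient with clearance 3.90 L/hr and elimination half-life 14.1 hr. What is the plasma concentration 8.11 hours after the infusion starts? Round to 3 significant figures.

Css = rate / CL = 233 / 3.90 = 59.74 µg/mL
k = ln 2 / 14.1 = 0.04916 hr⁻¹
C(t) = Css (1 − e^(−kt)) = 59.74 × (1 − e^(−0.3987)) = 59.74 × 0.3288 ≈ 19.6 µg/mL

19.6 µg/mL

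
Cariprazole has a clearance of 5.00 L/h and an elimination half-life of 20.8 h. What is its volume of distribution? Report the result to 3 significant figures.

k = ln 2 / t½ = ln 2 / 20.8 = 0.03332 h⁻¹
V = CL / k = 5.00 / 0.03332 ≈ 150 L

150 L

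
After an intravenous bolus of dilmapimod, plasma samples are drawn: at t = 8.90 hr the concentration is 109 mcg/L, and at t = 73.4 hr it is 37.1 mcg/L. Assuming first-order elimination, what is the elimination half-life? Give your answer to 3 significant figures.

41.5 hours

k = ln(C₁/C₂) / (t₂ − t₁) = ln(109/37.1) / (73.4 − 8.90)
  = 1.078 / 64.50 = 0.01671 hr⁻¹
t½ = ln 2 / k = ln 2 / 0.01671 ≈ 41.5 hours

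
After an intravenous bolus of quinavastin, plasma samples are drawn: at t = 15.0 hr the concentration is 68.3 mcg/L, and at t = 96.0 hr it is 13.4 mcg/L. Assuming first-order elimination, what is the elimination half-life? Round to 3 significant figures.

34.5 hours

k = ln(C₁/C₂) / (t₂ − t₁) = ln(68.3/13.4) / (96.0 − 15.0)
  = 1.629 / 81.00 = 0.02011 hr⁻¹
t½ = ln 2 / k = ln 2 / 0.02011 ≈ 34.5 hours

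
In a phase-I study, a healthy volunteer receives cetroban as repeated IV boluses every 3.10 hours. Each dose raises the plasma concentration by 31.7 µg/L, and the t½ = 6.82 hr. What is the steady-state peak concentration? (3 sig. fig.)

117 µg/L

k = ln 2 / 6.82 = 0.1016 hr⁻¹
Fraction remaining after one interval: e^(−kτ) = e^(−0.1016 × 3.10) = 0.7297
R = 1 / (1 − 0.7297) = 3.700
Css,max = 31.7 × 3.700 ≈ 117 µg/L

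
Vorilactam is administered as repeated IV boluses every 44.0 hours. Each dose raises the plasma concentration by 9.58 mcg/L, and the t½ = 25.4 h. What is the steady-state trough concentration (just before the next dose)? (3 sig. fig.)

k = ln 2 / 25.4 = 0.02729 h⁻¹
Fraction remaining after one interval: e^(−kτ) = e^(−0.02729 × 44.0) = 0.3010
R = 1 / (1 − 0.3010) = 1.431
Css,max = 9.58 × 1.431 = 13.70 mcg/L
Css,min = Css,max × e^(−kτ) = 13.70 × 0.3010 ≈ 4.12 mcg/L

4.12 mcg/L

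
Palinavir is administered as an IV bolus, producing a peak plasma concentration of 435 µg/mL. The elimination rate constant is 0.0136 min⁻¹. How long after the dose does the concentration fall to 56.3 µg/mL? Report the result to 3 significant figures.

150 minutes

C(t) = C₀ e^(−kt)  ⇒  t = ln(C₀/C) / k
t = ln(435/56.3) / 0.01360 = 2.045 / 0.01360 ≈ 150 minutes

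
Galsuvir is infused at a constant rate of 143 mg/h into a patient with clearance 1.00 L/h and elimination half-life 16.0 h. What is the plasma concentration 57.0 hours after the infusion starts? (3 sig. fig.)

131 µg/mL

Css = rate / CL = 143 / 1.00 = 143.0 µg/mL
k = ln 2 / 16.0 = 0.04332 h⁻¹
C(t) = Css (1 − e^(−kt)) = 143.0 × (1 − e^(−2.469)) = 143.0 × 0.9154 ≈ 131 µg/mL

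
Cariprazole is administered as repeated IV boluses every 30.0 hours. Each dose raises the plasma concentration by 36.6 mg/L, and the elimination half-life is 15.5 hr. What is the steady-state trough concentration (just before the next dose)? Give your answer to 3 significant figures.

k = ln 2 / 15.5 = 0.04472 hr⁻¹
Fraction remaining after one interval: e^(−kτ) = e^(−0.04472 × 30.0) = 0.2614
R = 1 / (1 − 0.2614) = 1.354
Css,max = 36.6 × 1.354 = 49.56 mg/L
Css,min = Css,max × e^(−kτ) = 49.56 × 0.2614 ≈ 13.0 mg/L

13.0 mg/L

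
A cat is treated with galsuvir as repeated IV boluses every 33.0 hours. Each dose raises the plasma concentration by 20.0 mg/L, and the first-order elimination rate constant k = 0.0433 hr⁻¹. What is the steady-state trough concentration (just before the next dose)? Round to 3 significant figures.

6.30 mg/L

Fraction remaining after one interval: e^(−kτ) = e^(−0.04330 × 33.0) = 0.2396
R = 1 / (1 − 0.2396) = 1.315
Css,max = 20.0 × 1.315 = 26.30 mg/L
Css,min = Css,max × e^(−kτ) = 26.30 × 0.2396 ≈ 6.30 mg/L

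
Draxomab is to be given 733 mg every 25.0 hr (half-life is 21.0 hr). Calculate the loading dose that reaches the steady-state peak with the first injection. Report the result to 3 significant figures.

k = ln 2 / 21.0 = 0.03301 hr⁻¹
Accumulation ratio R = 1 / (1 − e^(−kτ)) = 1 / (1 − e^(−0.03301×25.0)) = 1 / (1 − 0.4382) = 1.780
Loading dose = maintenance dose × R = 733 × 1.780 ≈ 1300 mg

1300 mg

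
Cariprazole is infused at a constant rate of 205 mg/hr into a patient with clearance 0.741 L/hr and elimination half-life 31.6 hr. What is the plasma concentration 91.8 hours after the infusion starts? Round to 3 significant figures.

240 µg/mL

Css = rate / CL = 205 / 0.741 = 276.7 µg/mL
k = ln 2 / 31.6 = 0.02194 hr⁻¹
C(t) = Css (1 − e^(−kt)) = 276.7 × (1 − e^(−2.014)) = 276.7 × 0.8665 ≈ 240 µg/mL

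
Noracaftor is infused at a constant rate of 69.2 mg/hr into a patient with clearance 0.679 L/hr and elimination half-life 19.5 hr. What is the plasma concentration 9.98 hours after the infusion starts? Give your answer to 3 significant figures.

Css = rate / CL = 69.2 / 0.679 = 101.9 µg/mL
k = ln 2 / 19.5 = 0.03555 hr⁻¹
C(t) = Css (1 − e^(−kt)) = 101.9 × (1 − e^(−0.3547)) = 101.9 × 0.2987 ≈ 30.4 µg/mL

30.4 µg/mL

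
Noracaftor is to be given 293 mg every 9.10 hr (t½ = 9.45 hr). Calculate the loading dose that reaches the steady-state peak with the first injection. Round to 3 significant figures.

602 mg

k = ln 2 / 9.45 = 0.07335 hr⁻¹
Accumulation ratio R = 1 / (1 − e^(−kτ)) = 1 / (1 − e^(−0.07335×9.10)) = 1 / (1 − 0.5130) = 2.053
Loading dose = maintenance dose × R = 293 × 2.053 ≈ 602 mg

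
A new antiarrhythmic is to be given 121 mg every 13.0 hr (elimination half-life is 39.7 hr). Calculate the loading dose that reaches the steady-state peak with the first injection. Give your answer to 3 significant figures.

596 mg

k = ln 2 / 39.7 = 0.01746 hr⁻¹
Accumulation ratio R = 1 / (1 − e^(−kτ)) = 1 / (1 − e^(−0.01746×13.0)) = 1 / (1 − 0.7969) = 4.925
Loading dose = maintenance dose × R = 121 × 4.925 ≈ 596 mg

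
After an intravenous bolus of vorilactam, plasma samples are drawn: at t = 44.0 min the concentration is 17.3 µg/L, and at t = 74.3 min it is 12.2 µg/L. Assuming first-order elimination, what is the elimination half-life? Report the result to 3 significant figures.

60.1 minutes

k = ln(C₁/C₂) / (t₂ − t₁) = ln(17.3/12.2) / (74.3 − 44.0)
  = 0.3493 / 30.30 = 0.01153 min⁻¹
t½ = ln 2 / k = ln 2 / 0.01153 ≈ 60.1 minutes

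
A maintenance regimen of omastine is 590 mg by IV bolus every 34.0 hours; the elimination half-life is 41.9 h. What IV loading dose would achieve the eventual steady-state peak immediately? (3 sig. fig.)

1370 mg

k = ln 2 / 41.9 = 0.01654 h⁻¹
Accumulation ratio R = 1 / (1 − e^(−kτ)) = 1 / (1 − e^(−0.01654×34.0)) = 1 / (1 − 0.5698) = 2.325
Loading dose = maintenance dose × R = 590 × 2.325 ≈ 1370 mg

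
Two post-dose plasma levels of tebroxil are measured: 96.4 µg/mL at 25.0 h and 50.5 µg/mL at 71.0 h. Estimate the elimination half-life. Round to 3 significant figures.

k = ln(C₁/C₂) / (t₂ − t₁) = ln(96.4/50.5) / (71.0 − 25.0)
  = 0.6465 / 46.00 = 0.01406 h⁻¹
t½ = ln 2 / k = ln 2 / 0.01406 ≈ 49.3 hours

49.3 hours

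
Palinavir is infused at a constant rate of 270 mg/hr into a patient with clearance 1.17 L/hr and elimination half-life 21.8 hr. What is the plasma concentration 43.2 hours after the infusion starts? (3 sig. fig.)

172 µg/mL

Css = rate / CL = 270 / 1.17 = 230.8 µg/mL
k = ln 2 / 21.8 = 0.03180 hr⁻¹
C(t) = Css (1 − e^(−kt)) = 230.8 × (1 − e^(−1.374)) = 230.8 × 0.7468 ≈ 172 µg/mL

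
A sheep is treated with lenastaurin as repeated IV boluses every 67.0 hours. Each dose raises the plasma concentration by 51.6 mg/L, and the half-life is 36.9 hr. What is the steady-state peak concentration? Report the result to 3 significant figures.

72.1 mg/L

k = ln 2 / 36.9 = 0.01878 hr⁻¹
Fraction remaining after one interval: e^(−kτ) = e^(−0.01878 × 67.0) = 0.2841
R = 1 / (1 − 0.2841) = 1.397
Css,max = 51.6 × 1.397 ≈ 72.1 mg/L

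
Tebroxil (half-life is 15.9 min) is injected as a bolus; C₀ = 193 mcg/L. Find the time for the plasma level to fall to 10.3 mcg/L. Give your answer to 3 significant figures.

k = ln 2 / 15.9 = 0.04359 min⁻¹
C(t) = C₀ e^(−kt)  ⇒  t = ln(C₀/C) / k
t = ln(193/10.3) / 0.04359 = 2.931 / 0.04359 ≈ 67.2 minutes

67.2 minutes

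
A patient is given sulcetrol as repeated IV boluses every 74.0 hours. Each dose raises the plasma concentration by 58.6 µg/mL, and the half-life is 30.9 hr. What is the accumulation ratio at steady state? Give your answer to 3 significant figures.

1.23

k = ln 2 / 30.9 = 0.02243 hr⁻¹
Fraction remaining after one interval: e^(−kτ) = e^(−0.02243 × 74.0) = 0.1901
R = 1 / (1 − 0.1901) = 1 / 0.8099 ≈ 1.23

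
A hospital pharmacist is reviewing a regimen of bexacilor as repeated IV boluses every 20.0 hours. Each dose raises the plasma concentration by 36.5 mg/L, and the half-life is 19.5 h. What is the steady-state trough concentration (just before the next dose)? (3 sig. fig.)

k = ln 2 / 19.5 = 0.03555 h⁻¹
Fraction remaining after one interval: e^(−kτ) = e^(−0.03555 × 20.0) = 0.4912
R = 1 / (1 − 0.4912) = 1.965
Css,max = 36.5 × 1.965 = 71.74 mg/L
Css,min = Css,max × e^(−kτ) = 71.74 × 0.4912 ≈ 35.2 mg/L

35.2 mg/L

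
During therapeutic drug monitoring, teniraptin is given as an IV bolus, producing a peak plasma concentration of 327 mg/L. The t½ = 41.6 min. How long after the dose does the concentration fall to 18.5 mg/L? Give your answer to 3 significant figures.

k = ln 2 / 41.6 = 0.01666 min⁻¹
C(t) = C₀ e^(−kt)  ⇒  t = ln(C₀/C) / k
t = ln(327/18.5) / 0.01666 = 2.872 / 0.01666 ≈ 172 minutes

172 minutes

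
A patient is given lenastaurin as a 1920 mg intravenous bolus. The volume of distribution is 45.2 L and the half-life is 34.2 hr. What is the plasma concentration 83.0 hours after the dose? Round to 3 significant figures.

7.90 mg/L

C₀ = dose / V = 1920 / 45.2 = 42.48 mg/L
k = ln 2 / 34.2 = 0.02027 hr⁻¹
C(t) = C₀ e^(−kt) = 42.48 × e^(−0.02027 × 83.0) = 42.48 × e^(−1.682) = 42.48 × 0.1860 ≈ 7.90 mg/L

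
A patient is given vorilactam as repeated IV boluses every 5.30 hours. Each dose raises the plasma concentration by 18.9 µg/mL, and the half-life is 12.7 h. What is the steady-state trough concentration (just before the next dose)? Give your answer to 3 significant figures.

56.3 µg/mL

k = ln 2 / 12.7 = 0.05458 h⁻¹
Fraction remaining after one interval: e^(−kτ) = e^(−0.05458 × 5.30) = 0.7488
R = 1 / (1 − 0.7488) = 3.981
Css,max = 18.9 × 3.981 = 75.24 µg/mL
Css,min = Css,max × e^(−kτ) = 75.24 × 0.7488 ≈ 56.3 µg/mL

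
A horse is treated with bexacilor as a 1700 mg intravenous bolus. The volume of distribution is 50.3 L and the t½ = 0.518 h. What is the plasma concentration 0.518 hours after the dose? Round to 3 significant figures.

16.9 µg/mL

C₀ = dose / V = 1700 / 50.3 = 33.80 µg/mL
k = ln 2 / 0.518 = 1.338 h⁻¹
C(t) = C₀ e^(−kt) = 33.80 × e^(−1.338 × 0.518) = 33.80 × e^(−0.6931) = 33.80 × 0.5000 ≈ 16.9 µg/mL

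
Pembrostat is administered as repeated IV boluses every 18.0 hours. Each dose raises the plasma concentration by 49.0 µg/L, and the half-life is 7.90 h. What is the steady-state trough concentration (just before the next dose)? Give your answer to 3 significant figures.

k = ln 2 / 7.90 = 0.08774 h⁻¹
Fraction remaining after one interval: e^(−kτ) = e^(−0.08774 × 18.0) = 0.2061
R = 1 / (1 − 0.2061) = 1.260
Css,max = 49.0 × 1.260 = 61.72 µg/L
Css,min = Css,max × e^(−kτ) = 61.72 × 0.2061 ≈ 12.7 µg/L

12.7 µg/L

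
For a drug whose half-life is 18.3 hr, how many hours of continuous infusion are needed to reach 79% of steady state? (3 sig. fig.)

41.2 hours

k = ln 2 / 18.3 = 0.03788 hr⁻¹
f = 1 − e^(−kt)  ⇒  t = −ln(1 − f) / k
t = −ln(1 − 0.79) / 0.03788 = 1.561 / 0.03788 ≈ 41.2 hours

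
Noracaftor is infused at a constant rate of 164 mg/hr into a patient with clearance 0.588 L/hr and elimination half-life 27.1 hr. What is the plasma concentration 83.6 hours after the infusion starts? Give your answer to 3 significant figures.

246 mg/L

Css = rate / CL = 164 / 0.588 = 278.9 mg/L
k = ln 2 / 27.1 = 0.02558 hr⁻¹
C(t) = Css (1 − e^(−kt)) = 278.9 × (1 − e^(−2.138)) = 278.9 × 0.8821 ≈ 246 mg/L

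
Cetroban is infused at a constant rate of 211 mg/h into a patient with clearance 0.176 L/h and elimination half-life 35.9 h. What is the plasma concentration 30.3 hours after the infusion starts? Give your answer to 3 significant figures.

531 µg/mL

Css = rate / CL = 211 / 0.176 = 1199 µg/mL
k = ln 2 / 35.9 = 0.01931 h⁻¹
C(t) = Css (1 − e^(−kt)) = 1199 × (1 − e^(−0.5850)) = 1199 × 0.4429 ≈ 531 µg/mL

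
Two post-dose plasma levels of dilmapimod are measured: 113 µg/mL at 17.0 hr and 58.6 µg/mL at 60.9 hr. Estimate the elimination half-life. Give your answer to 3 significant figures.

46.3 hours

k = ln(C₁/C₂) / (t₂ − t₁) = ln(113/58.6) / (60.9 − 17.0)
  = 0.6567 / 43.90 = 0.01496 hr⁻¹
t½ = ln 2 / k = ln 2 / 0.01496 ≈ 46.3 hours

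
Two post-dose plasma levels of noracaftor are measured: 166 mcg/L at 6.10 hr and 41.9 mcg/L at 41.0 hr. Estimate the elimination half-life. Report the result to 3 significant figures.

17.6 hours

k = ln(C₁/C₂) / (t₂ − t₁) = ln(166/41.9) / (41.0 − 6.10)
  = 1.377 / 34.90 = 0.03945 hr⁻¹
t½ = ln 2 / k = ln 2 / 0.03945 ≈ 17.6 hours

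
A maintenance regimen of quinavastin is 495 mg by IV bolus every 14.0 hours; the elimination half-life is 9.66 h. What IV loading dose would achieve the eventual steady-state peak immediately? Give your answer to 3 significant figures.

k = ln 2 / 9.66 = 0.07175 h⁻¹
Accumulation ratio R = 1 / (1 − e^(−kτ)) = 1 / (1 − e^(−0.07175×14.0)) = 1 / (1 − 0.3662) = 1.578
Loading dose = maintenance dose × R = 495 × 1.578 ≈ 781 mg

781 mg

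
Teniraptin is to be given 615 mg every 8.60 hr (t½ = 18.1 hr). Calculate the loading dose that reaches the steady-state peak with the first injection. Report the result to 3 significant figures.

k = ln 2 / 18.1 = 0.03830 hr⁻¹
Accumulation ratio R = 1 / (1 − e^(−kτ)) = 1 / (1 − e^(−0.03830×8.60)) = 1 / (1 − 0.7194) = 3.564
Loading dose = maintenance dose × R = 615 × 3.564 ≈ 2190 mg

2190 mg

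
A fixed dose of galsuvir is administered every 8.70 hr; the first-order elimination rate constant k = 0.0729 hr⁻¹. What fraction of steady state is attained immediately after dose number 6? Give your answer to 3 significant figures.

f_n = 1 − e^(−nkτ) = 1 − e^(−6 × 0.07290 × 8.70) = 1 − e^(−3.805) = 1 − 0.02225 ≈ 0.978

0.978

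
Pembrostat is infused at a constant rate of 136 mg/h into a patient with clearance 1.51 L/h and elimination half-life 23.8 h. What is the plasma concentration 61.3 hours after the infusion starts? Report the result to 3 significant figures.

75.0 mg/L

Css = rate / CL = 136 / 1.51 = 90.07 mg/L
k = ln 2 / 23.8 = 0.02912 h⁻¹
C(t) = Css (1 − e^(−kt)) = 90.07 × (1 − e^(−1.785)) = 90.07 × 0.8323 ≈ 75.0 mg/L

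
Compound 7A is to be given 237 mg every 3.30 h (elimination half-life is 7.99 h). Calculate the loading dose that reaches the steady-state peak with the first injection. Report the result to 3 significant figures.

952 mg

k = ln 2 / 7.99 = 0.08675 h⁻¹
Accumulation ratio R = 1 / (1 − e^(−kτ)) = 1 / (1 − e^(−0.08675×3.30)) = 1 / (1 − 0.7511) = 4.017
Loading dose = maintenance dose × R = 237 × 4.017 ≈ 952 mg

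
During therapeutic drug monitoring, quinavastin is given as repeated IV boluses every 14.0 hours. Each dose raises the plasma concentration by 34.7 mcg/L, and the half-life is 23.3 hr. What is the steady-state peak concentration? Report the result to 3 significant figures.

102 mcg/L

k = ln 2 / 23.3 = 0.02975 hr⁻¹
Fraction remaining after one interval: e^(−kτ) = e^(−0.02975 × 14.0) = 0.6594
R = 1 / (1 − 0.6594) = 2.936
Css,max = 34.7 × 2.936 ≈ 102 mcg/L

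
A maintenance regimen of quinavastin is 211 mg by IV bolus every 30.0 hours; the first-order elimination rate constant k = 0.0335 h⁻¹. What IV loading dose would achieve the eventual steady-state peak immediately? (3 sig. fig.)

Accumulation ratio R = 1 / (1 − e^(−kτ)) = 1 / (1 − e^(−0.03350×30.0)) = 1 / (1 − 0.3660) = 1.577
Loading dose = maintenance dose × R = 211 × 1.577 ≈ 333 mg

333 mg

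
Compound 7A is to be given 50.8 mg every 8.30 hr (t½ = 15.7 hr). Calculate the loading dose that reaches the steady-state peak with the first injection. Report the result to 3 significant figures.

k = ln 2 / 15.7 = 0.04415 hr⁻¹
Accumulation ratio R = 1 / (1 − e^(−kτ)) = 1 / (1 − e^(−0.04415×8.30)) = 1 / (1 − 0.6932) = 3.259
Loading dose = maintenance dose × R = 50.8 × 3.259 ≈ 166 mg

166 mg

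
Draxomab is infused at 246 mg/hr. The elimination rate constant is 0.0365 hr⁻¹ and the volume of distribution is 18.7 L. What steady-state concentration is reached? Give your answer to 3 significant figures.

CL = k · V = 0.0365 × 18.7 = 0.6825 L/hr
Css = rate / CL = 246 / 0.6825 ≈ 360 µg/mL

360 µg/mL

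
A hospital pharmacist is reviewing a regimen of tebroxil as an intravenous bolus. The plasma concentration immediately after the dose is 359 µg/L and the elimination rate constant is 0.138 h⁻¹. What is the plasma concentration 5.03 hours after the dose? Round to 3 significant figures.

179 µg/L

C(t) = C₀ e^(−kt) = 359 × e^(−0.1380 × 5.03) = 359 × e^(−0.6941) = 359 × 0.4995 ≈ 179 µg/L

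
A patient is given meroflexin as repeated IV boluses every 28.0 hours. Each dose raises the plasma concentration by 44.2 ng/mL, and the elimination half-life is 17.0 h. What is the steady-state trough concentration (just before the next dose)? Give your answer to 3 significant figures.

k = ln 2 / 17.0 = 0.04077 h⁻¹
Fraction remaining after one interval: e^(−kτ) = e^(−0.04077 × 28.0) = 0.3193
R = 1 / (1 − 0.3193) = 1.469
Css,max = 44.2 × 1.469 = 64.93 ng/mL
Css,min = Css,max × e^(−kτ) = 64.93 × 0.3193 ≈ 20.7 ng/mL

20.7 ng/mL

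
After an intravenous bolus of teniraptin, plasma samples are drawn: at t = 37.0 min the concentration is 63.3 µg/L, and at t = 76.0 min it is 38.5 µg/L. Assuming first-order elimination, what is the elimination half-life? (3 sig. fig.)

k = ln(C₁/C₂) / (t₂ − t₁) = ln(63.3/38.5) / (76.0 − 37.0)
  = 0.4972 / 39.00 = 0.01275 min⁻¹
t½ = ln 2 / k = ln 2 / 0.01275 ≈ 54.4 minutes

54.4 minutes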